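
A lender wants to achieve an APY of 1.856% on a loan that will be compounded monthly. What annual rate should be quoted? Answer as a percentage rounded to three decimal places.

(1 + r/12)^12 − 1 = 0.01856, so 1 + r/12 = 1.01856^(1/12).
r/12 = 0.001534, so r = 0.018404 = 1.840%.

1.840%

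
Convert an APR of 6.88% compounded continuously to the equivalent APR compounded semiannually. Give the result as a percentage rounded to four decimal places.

EAR under continuous compounding: e^0.0688 − 1 = 0.071222.
Solve (1 + r/2)^2 = 1.071222: r/2 = 1.071222^(1/2) − 1 = 0.034999, so r = 0.069997 = 6.9997%.

6.9997%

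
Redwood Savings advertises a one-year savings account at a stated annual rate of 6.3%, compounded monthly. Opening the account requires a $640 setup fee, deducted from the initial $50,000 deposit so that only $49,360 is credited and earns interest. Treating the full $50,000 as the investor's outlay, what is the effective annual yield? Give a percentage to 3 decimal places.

Value after one year: 49,360 × (1 + 0.063/12)^12 = 49,360 × 1.064851 = $52,561.06.
Effective yield on the $50,000 outlay: 52,561.06 / 50,000 − 1 = 0.051221 = 5.122%.

5.122%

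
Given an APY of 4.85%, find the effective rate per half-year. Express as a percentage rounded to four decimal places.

2.3963%

The per-half-year rate i satisfies (1 + i)^2 = 1 + 0.0485.
i = 1.0485^(1/2) − 1 = 0.0239629 = 2.3963%.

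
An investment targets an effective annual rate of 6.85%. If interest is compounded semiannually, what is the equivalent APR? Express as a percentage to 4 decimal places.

6.7365%

(1 + r/2)^2 − 1 = 0.0685, so 1 + r/2 = 1.0685^(1/2).
r/2 = 0.033683, so r = 0.067365 = 6.7365%.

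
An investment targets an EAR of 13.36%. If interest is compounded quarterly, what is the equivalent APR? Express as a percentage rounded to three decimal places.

(1 + r/4)^4 − 1 = 0.1336, so 1 + r/4 = 1.1336^(1/4).
r/4 = 0.031846, so r = 0.127385 = 12.738%.

12.738%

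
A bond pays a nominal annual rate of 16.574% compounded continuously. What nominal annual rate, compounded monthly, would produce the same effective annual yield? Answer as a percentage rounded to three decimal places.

EAR under continuous compounding: e^0.16574 − 1 = 0.180266.
Solve (1 + r/12)^12 = 1.180266: r/12 = 1.180266^(1/12) − 1 = 0.013907, so r = 0.166890 = 16.689%.

16.689%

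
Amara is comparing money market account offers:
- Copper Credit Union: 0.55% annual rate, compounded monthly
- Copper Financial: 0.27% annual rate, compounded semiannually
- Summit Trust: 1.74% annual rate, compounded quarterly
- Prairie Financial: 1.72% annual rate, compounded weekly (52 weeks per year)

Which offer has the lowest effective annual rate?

Copper Financial

Copper Credit Union: (1 + 0.0055/12)^12 − 1 = 0.551%
Copper Financial: (1 + 0.0027/2)^2 − 1 = 0.270%
Summit Trust: (1 + 0.0174/4)^4 − 1 = 1.751%
Prairie Financial: (1 + 0.0172/52)^52 − 1 = 1.735%
The lowest effective annual rate is Copper Financial at 0.270%.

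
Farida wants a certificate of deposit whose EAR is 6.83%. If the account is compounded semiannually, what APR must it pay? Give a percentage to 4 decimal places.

6.7172%

(1 + r/2)^2 − 1 = 0.0683, so 1 + r/2 = 1.0683^(1/2).
r/2 = 0.033586, so r = 0.067172 = 6.7172%.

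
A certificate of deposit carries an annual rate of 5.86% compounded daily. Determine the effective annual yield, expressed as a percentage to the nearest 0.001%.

6.035%

EAR = (1 + 0.0586/365)^365 − 1.
= (1 + 0.000161)^365 − 1 = 1.060346 − 1 = 6.035%.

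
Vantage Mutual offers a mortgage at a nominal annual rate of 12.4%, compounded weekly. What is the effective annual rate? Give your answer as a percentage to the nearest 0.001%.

13.185%

EAR = (1 + 0.124/52)^52 − 1.
= (1 + 0.002385)^52 − 1 = 1.131849 − 1 = 13.185%.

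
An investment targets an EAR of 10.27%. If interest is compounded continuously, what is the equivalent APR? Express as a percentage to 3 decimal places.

Continuous: nominal r satisfies e^r − 1 = 0.1027.
r = ln(1 + 0.1027) = ln(1.1027) = 0.097762 = 9.776%.

9.776%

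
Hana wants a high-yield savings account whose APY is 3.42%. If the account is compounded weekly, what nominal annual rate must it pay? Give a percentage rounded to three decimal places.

(1 + r/52)^52 − 1 = 0.0342, so 1 + r/52 = 1.0342^(1/52).
r/52 = 0.000647, so r = 0.033639 = 3.364%.

3.364%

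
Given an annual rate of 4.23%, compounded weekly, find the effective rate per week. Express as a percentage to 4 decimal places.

0.0813%

With a nominal annual rate compounded weekly, the periodic rate is the nominal rate divided by 52.
i = 0.0423 / 52 = 0.0008135 = 0.0813%.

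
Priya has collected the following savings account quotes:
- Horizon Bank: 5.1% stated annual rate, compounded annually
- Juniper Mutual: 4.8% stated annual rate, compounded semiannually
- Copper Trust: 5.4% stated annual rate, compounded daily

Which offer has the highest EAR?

Horizon Bank: compounded annually, EAR = 5.100%
Juniper Mutual: (1 + 0.048/2)^2 − 1 = 4.858%
Copper Trust: (1 + 0.054/365)^365 − 1 = 5.548%
The highest effective annual rate is Copper Trust at 5.548%.

Copper Trust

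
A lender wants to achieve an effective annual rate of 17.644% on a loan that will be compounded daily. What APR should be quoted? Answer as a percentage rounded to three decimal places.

(1 + r/365)^365 − 1 = 0.17644, so 1 + r/365 = 1.17644^(1/365).
r/365 = 0.000445, so r = 0.162529 = 16.253%.

16.253%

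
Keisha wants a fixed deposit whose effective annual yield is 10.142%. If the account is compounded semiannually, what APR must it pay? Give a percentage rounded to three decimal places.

9.897%

(1 + r/2)^2 − 1 = 0.10142, so 1 + r/2 = 1.10142^(1/2).
r/2 = 0.049486, so r = 0.098971 = 9.897%.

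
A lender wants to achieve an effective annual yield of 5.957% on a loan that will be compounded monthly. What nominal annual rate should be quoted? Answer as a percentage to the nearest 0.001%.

(1 + r/12)^12 − 1 = 0.05957, so 1 + r/12 = 1.05957^(1/12).
r/12 = 0.004834, so r = 0.058003 = 5.800%.

5.800%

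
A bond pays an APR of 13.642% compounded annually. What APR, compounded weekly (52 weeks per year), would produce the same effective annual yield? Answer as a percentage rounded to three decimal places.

Compounded annually, EAR = nominal = 0.136420.
Solve (1 + r/52)^52 = 1.136420: r/52 = 1.136420^(1/52) − 1 = 0.002462, so r = 0.128040 = 12.804%.

12.804%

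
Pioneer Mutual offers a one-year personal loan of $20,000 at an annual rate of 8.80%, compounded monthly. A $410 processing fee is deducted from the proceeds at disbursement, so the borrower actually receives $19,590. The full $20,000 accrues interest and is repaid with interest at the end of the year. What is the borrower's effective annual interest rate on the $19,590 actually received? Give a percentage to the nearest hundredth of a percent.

11.45%

Amount owed after one year: 20,000 × (1 + 0.0880/12)^12 = 20,000 × 1.091638 = $21,832.75.
Effective rate on net proceeds: 21,832.75 / 19,590 − 1 = 0.114484 = 11.45%.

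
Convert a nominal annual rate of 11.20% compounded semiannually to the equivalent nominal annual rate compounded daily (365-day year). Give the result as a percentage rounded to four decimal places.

EAR = (1 + 0.1120/2)^2 − 1 = 0.115136.
Solve (1 + r/365)^365 = 1.115136: r/365 = 1.115136^(1/365) − 1 = 0.000299, so r = 0.108993 = 10.8993%.

10.8993%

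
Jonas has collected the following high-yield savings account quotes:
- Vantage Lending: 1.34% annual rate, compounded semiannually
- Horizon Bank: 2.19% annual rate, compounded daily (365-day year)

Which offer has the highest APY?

Horizon Bank

Vantage Lending: (1 + 0.0134/2)^2 − 1 = 1.344%
Horizon Bank: (1 + 0.0219/365)^365 − 1 = 2.214%
The highest effective annual rate is Horizon Bank at 2.214%.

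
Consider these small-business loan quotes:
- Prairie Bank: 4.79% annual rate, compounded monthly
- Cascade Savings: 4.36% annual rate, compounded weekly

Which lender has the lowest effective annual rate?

Cascade Savings

Prairie Bank: (1 + 0.0479/12)^12 − 1 = 4.897%
Cascade Savings: (1 + 0.0436/52)^52 − 1 = 4.455%
The lowest effective annual rate is Cascade Savings at 4.455%.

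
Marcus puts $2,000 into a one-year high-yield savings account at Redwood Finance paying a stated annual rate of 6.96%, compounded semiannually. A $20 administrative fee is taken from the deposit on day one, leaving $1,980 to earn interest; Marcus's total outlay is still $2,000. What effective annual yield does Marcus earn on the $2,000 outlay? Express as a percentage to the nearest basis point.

Value after one year: 1,980 × (1 + 0.0696/2)^2 = 1,980 × 1.070811 = $2,120.21.
Effective yield on the $2,000 outlay: 2,120.21 / 2,000 − 1 = 0.060103 = 6.01%.

6.01%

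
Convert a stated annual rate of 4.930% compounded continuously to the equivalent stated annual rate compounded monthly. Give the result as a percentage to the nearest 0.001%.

4.940%

EAR under continuous compounding: e^0.04930 − 1 = 0.050535.
Solve (1 + r/12)^12 = 1.050535: r/12 = 1.050535^(1/12) − 1 = 0.004117, so r = 0.049401 = 4.940%.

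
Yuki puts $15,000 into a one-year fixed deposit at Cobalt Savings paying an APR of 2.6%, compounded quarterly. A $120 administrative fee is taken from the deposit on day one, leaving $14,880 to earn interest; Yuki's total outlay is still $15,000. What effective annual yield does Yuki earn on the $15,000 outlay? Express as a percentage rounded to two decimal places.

Value after one year: 14,880 × (1 + 0.026/4)^4 = 14,880 × 1.026255 = $15,270.67.
Effective yield on the $15,000 outlay: 15,270.67 / 15,000 − 1 = 0.018045 = 1.80%.

1.80%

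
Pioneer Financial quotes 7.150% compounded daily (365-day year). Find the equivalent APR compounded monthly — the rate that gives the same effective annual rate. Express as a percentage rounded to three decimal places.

EAR = (1 + 0.07150/365)^365 − 1 = 0.074111.
Solve (1 + r/12)^12 = 1.074111: r/12 = 1.074111^(1/12) − 1 = 0.005976, so r = 0.071706 = 7.171%.

7.171%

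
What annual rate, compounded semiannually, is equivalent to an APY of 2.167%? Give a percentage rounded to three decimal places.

(1 + r/2)^2 − 1 = 0.02167, so 1 + r/2 = 1.02167^(1/2).
r/2 = 0.010777, so r = 0.021554 = 2.155%.

2.155%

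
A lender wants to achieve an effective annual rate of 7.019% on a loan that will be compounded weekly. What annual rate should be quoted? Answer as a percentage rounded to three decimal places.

6.788%

(1 + r/52)^52 − 1 = 0.07019, so 1 + r/52 = 1.07019^(1/52).
r/52 = 0.001305, so r = 0.067880 = 6.788%.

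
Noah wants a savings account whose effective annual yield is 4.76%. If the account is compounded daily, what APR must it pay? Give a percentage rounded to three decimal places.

4.650%

(1 + r/365)^365 − 1 = 0.0476, so 1 + r/365 = 1.0476^(1/365).
r/365 = 0.000127, so r = 0.046505 = 4.650%.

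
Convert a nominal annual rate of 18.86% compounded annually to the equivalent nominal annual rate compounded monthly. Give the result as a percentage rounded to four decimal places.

Compounded annually, EAR = nominal = 0.188600.
Solve (1 + r/12)^12 = 1.188600: r/12 = 1.188600^(1/12) − 1 = 0.014502, so r = 0.174026 = 17.4026%.

17.4026%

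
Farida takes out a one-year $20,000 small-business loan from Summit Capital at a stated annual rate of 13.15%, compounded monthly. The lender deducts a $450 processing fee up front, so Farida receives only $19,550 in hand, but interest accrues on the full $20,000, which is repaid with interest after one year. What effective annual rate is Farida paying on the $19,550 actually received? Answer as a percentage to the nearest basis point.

16.60%

Amount owed after one year: 20,000 × (1 + 0.1315/12)^12 = 20,000 × 1.139722 = $22,794.45.
Effective rate on net proceeds: 22,794.45 / 19,550 − 1 = 0.165956 = 16.60%.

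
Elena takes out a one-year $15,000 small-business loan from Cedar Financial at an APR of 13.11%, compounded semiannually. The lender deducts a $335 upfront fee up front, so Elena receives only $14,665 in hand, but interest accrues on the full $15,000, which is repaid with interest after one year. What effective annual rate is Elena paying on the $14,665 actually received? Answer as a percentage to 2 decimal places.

Amount owed after one year: 15,000 × (1 + 0.1311/2)^2 = 15,000 × 1.135397 = $17,030.95.
Effective rate on net proceeds: 17,030.95 / 14,665 − 1 = 0.161333 = 16.13%.

16.13%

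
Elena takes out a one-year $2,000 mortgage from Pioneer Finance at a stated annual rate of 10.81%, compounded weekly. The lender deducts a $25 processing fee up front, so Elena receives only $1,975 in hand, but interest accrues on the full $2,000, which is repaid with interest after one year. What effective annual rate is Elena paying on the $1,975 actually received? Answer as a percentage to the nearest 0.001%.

12.814%

Amount owed after one year: 2,000 × (1 + 0.1081/52)^52 = 2,000 × 1.114034 = $2,228.07.
Effective rate on net proceeds: 2,228.07 / 1,975 − 1 = 0.128136 = 12.814%.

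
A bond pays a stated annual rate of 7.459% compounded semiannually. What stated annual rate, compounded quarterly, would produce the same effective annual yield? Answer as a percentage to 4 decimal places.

7.3907%

EAR = (1 + 0.07459/2)^2 − 1 = 0.075981.
Solve (1 + r/4)^4 = 1.075981: r/4 = 1.075981^(1/4) − 1 = 0.018477, so r = 0.073907 = 7.3907%.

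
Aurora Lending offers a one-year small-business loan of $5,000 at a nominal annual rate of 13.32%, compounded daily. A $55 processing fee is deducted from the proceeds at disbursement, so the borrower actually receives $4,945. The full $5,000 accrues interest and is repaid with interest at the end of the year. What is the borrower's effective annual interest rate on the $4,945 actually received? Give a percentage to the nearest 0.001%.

Amount owed after one year: 5,000 × (1 + 0.1332/365)^365 = 5,000 × 1.142451 = $5,712.25.
Effective rate on net proceeds: 5,712.25 / 4,945 − 1 = 0.155157 = 15.516%.

15.516%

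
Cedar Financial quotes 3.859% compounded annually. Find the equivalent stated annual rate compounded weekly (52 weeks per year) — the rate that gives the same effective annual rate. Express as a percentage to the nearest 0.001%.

Compounded annually, EAR = nominal = 0.038590.
Solve (1 + r/52)^52 = 1.038590: r/52 = 1.038590^(1/52) − 1 = 0.000728, so r = 0.037878 = 3.788%.

3.788%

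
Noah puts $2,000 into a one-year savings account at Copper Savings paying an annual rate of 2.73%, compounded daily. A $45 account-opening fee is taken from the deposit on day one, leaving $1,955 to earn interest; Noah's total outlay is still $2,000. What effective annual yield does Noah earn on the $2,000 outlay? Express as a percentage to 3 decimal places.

Value after one year: 1,955 × (1 + 0.0273/365)^365 = 1,955 × 1.027675 = $2,009.10.
Effective yield on the $2,000 outlay: 2,009.10 / 2,000 − 1 = 0.004552 = 0.455%.

0.455%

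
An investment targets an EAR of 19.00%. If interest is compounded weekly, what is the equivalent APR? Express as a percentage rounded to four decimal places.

17.4245%

(1 + r/52)^52 − 1 = 0.1900, so 1 + r/52 = 1.1900^(1/52).
r/52 = 0.003351, so r = 0.174245 = 17.4245%.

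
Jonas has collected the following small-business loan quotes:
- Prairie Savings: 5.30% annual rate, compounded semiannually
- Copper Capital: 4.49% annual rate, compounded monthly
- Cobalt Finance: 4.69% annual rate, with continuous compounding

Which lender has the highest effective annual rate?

Prairie Savings

Prairie Savings: (1 + 0.0530/2)^2 − 1 = 5.370%
Copper Capital: (1 + 0.0449/12)^12 − 1 = 4.584%
Cobalt Finance: e^0.0469 − 1 = 4.802%
The highest effective annual rate is Prairie Savings at 5.370%.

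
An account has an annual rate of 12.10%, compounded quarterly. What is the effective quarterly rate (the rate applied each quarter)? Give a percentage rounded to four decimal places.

3.0250%

With a nominal annual rate compounded quarterly, the periodic rate is the nominal rate divided by 4.
i = 0.1210 / 4 = 0.0302500 = 3.0250%.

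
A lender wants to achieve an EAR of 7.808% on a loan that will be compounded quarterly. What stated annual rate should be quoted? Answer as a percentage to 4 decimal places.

7.5893%

(1 + r/4)^4 − 1 = 0.07808, so 1 + r/4 = 1.07808^(1/4).
r/4 = 0.018973, so r = 0.075893 = 7.5893%.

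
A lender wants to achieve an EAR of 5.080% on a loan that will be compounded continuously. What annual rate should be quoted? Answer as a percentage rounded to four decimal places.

4.9552%

Continuous: nominal r satisfies e^r − 1 = 0.05080.
r = ln(1 + 0.05080) = ln(1.05080) = 0.049552 = 4.9552%.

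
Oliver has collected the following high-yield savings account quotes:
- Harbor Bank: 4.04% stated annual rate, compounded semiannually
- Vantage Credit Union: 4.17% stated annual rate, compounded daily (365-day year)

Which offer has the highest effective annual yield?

Vantage Credit Union

Harbor Bank: (1 + 0.0404/2)^2 − 1 = 4.081%
Vantage Credit Union: (1 + 0.0417/365)^365 − 1 = 4.258%
The highest effective annual rate is Vantage Credit Union at 4.258%.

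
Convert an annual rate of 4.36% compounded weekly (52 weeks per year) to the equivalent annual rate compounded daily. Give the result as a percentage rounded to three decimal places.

4.358%

EAR = (1 + 0.0436/52)^52 − 1 = 0.044545.
Solve (1 + r/365)^365 = 1.044545: r/365 = 1.044545^(1/365) − 1 = 0.000119, so r = 0.043584 = 4.358%.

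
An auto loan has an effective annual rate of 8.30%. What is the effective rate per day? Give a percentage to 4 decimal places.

0.0218%

The per-day rate i satisfies (1 + i)^365 = 1 + 0.0830.
i = 1.0830^(1/365) − 1 = 0.0002185 = 0.0218%.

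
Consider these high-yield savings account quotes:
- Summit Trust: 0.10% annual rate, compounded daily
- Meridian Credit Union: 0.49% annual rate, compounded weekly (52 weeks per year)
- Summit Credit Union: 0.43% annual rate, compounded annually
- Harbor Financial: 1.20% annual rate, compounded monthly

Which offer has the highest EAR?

Summit Trust: (1 + 0.0010/365)^365 − 1 = 0.100%
Meridian Credit Union: (1 + 0.0049/52)^52 − 1 = 0.491%
Summit Credit Union: compounded annually, EAR = 0.430%
Harbor Financial: (1 + 0.0120/12)^12 − 1 = 1.207%
The highest effective annual rate is Harbor Financial at 1.207%.

Harbor Financial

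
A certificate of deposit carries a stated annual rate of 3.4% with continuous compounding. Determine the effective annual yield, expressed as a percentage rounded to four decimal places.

With continuous compounding, EAR = e^0.034 − 1.
e^0.034 = 1.034585, so EAR = 0.034585 = 3.4585%.

3.4585%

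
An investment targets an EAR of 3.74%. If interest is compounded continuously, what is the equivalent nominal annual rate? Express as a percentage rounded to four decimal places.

Continuous: nominal r satisfies e^r − 1 = 0.0374.
r = ln(1 + 0.0374) = ln(1.0374) = 0.036718 = 3.6718%.

3.6718%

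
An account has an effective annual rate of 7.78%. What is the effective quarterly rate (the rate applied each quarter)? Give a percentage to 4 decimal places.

The per-quarter rate i satisfies (1 + i)^4 = 1 + 0.0778.
i = 1.0778^(1/4) − 1 = 0.0189070 = 1.8907%.

1.8907%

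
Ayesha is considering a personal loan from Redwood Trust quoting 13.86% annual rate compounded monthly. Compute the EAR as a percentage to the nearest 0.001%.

14.775%

EAR = (1 + 0.1386/12)^12 − 1.
= (1 + 0.011550)^12 − 1 = 1.147753 − 1 = 14.775%.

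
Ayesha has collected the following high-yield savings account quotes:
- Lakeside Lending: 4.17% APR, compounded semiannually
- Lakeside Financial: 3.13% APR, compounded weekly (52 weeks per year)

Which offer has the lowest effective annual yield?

Lakeside Financial

Lakeside Lending: (1 + 0.0417/2)^2 − 1 = 4.213%
Lakeside Financial: (1 + 0.0313/52)^52 − 1 = 3.179%
The lowest effective annual rate is Lakeside Financial at 3.179%.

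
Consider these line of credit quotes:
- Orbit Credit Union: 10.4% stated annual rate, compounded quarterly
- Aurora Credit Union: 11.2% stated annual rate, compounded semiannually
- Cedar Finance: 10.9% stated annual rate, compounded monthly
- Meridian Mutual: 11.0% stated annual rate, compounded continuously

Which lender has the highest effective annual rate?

Orbit Credit Union: (1 + 0.104/4)^4 − 1 = 10.813%
Aurora Credit Union: (1 + 0.112/2)^2 − 1 = 11.514%
Cedar Finance: (1 + 0.109/12)^12 − 1 = 11.461%
Meridian Mutual: e^0.110 − 1 = 11.628%
The highest effective annual rate is Meridian Mutual at 11.628%.

Meridian Mutual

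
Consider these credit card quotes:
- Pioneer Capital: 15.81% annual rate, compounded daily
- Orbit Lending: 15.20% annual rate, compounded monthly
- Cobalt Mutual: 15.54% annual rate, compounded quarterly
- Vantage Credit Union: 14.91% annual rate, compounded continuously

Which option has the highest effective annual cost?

Pioneer Capital

Pioneer Capital: (1 + 0.1581/365)^365 − 1 = 17.124%
Orbit Lending: (1 + 0.1520/12)^12 − 1 = 16.305%
Cobalt Mutual: (1 + 0.1554/4)^4 − 1 = 16.469%
Vantage Credit Union: e^0.1491 − 1 = 16.079%
The highest effective annual rate is Pioneer Capital at 17.124%.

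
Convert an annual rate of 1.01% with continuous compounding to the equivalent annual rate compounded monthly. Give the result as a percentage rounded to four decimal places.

1.0104%

EAR under continuous compounding: e^0.0101 − 1 = 0.010151.
Solve (1 + r/12)^12 = 1.010151: r/12 = 1.010151^(1/12) − 1 = 0.000842, so r = 0.010104 = 1.0104%.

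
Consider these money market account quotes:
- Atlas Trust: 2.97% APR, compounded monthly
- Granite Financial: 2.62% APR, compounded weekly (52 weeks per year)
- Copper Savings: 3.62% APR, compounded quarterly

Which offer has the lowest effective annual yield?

Granite Financial

Atlas Trust: (1 + 0.0297/12)^12 − 1 = 3.011%
Granite Financial: (1 + 0.0262/52)^52 − 1 = 2.654%
Copper Savings: (1 + 0.0362/4)^4 − 1 = 3.669%
The lowest effective annual rate is Granite Financial at 2.654%.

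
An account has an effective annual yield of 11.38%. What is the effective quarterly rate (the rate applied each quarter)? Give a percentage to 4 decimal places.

2.7311%

The per-quarter rate i satisfies (1 + i)^4 = 1 + 0.1138.
i = 1.1138^(1/4) − 1 = 0.0273107 = 2.7311%.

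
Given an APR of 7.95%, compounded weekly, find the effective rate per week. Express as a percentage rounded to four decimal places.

0.1529%

With a nominal annual rate compounded weekly, the periodic rate is the nominal rate divided by 52.
i = 0.0795 / 52 = 0.0015288 = 0.1529%.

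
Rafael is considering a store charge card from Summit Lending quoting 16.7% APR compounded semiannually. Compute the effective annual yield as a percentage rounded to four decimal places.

17.3972%

EAR = (1 + 0.167/2)^2 − 1.
= 1.173972 − 1 = 17.3972%.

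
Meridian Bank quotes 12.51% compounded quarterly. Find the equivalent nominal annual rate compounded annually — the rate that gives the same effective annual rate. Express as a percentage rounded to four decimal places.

EAR = (1 + 0.1251/4)^4 − 1 = 0.131092.
Compounded annually, the equivalent nominal rate is the EAR itself: 13.1092%.

13.1092%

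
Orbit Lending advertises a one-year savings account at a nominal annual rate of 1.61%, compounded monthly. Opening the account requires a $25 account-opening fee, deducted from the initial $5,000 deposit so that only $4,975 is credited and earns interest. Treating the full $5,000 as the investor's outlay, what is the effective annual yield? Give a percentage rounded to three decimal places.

Value after one year: 4,975 × (1 + 0.0161/12)^12 = 4,975 × 1.016219 = $5,055.69.
Effective yield on the $5,000 outlay: 5,055.69 / 5,000 − 1 = 0.011138 = 1.114%.

1.114%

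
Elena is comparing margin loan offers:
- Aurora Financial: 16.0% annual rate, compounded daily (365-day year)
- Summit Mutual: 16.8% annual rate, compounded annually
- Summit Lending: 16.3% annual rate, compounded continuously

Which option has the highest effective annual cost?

Aurora Financial: (1 + 0.160/365)^365 − 1 = 17.347%
Summit Mutual: compounded annually, EAR = 16.800%
Summit Lending: e^0.163 − 1 = 17.704%
The highest effective annual rate is Summit Lending at 17.704%.

Summit Lending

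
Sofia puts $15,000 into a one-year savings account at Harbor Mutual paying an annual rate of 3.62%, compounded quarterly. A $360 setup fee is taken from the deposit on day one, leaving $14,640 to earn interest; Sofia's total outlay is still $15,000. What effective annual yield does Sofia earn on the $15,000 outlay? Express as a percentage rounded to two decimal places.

Value after one year: 14,640 × (1 + 0.0362/4)^4 = 14,640 × 1.036694 = $15,177.21.
Effective yield on the $15,000 outlay: 15,177.21 / 15,000 − 1 = 0.011814 = 1.18%.

1.18%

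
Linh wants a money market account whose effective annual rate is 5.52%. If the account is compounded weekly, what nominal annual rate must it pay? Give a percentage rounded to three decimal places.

(1 + r/52)^52 − 1 = 0.0552, so 1 + r/52 = 1.0552^(1/52).
r/52 = 0.001034, so r = 0.053758 = 5.376%.

5.376%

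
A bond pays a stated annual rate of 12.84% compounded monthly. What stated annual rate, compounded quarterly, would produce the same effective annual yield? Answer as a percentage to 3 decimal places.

EAR = (1 + 0.1284/12)^12 − 1 = 0.136232.
Solve (1 + r/4)^4 = 1.136232: r/4 = 1.136232^(1/4) − 1 = 0.032445, so r = 0.129779 = 12.978%.

12.978%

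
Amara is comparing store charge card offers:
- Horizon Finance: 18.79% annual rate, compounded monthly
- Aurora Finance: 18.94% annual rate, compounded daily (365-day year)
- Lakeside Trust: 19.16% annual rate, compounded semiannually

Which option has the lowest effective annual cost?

Horizon Finance: (1 + 0.1879/12)^12 − 1 = 20.496%
Aurora Finance: (1 + 0.1894/365)^365 − 1 = 20.846%
Lakeside Trust: (1 + 0.1916/2)^2 − 1 = 20.078%
The lowest effective annual rate is Lakeside Trust at 20.078%.

Lakeside Trust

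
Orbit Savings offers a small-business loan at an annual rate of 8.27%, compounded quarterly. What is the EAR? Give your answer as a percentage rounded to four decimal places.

8.5300%

EAR = (1 + 0.0827/4)^4 − 1.
= (1 + 0.020675)^4 − 1 = 1.085300 − 1 = 8.5300%.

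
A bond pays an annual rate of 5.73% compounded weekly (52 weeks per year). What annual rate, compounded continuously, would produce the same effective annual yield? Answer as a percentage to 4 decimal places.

EAR = (1 + 0.0573/52)^52 − 1 = 0.058940.
Equivalent continuous rate: r = ln(1 + 0.058940) = 0.057268 = 5.7268%.

5.7268%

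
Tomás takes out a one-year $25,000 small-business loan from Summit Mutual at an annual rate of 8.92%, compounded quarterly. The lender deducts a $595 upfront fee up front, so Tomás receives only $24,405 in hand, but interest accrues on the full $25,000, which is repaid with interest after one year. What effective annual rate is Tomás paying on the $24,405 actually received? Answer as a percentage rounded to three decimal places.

Amount owed after one year: 25,000 × (1 + 0.0892/4)^4 = 25,000 × 1.092228 = $27,305.71.
Effective rate on net proceeds: 27,305.71 / 24,405 − 1 = 0.118857 = 11.886%.

11.886%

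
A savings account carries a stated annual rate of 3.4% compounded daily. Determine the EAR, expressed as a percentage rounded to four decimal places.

3.4583%

EAR = (1 + 0.034/365)^365 − 1.
= 1.034583 − 1 = 3.4583%.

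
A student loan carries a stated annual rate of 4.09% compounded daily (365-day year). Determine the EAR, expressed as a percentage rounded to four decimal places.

EAR = (1 + 0.0409/365)^365 − 1.
= (1 + 0.000112)^365 − 1 = 1.041746 − 1 = 4.1746%.

4.1746%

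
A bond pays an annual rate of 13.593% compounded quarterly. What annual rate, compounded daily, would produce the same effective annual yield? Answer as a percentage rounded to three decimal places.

13.370%

EAR = (1 + 0.13593/4)^4 − 1 = 0.143017.
Solve (1 + r/365)^365 = 1.143017: r/365 = 1.143017^(1/365) − 1 = 0.000366, so r = 0.133696 = 13.370%.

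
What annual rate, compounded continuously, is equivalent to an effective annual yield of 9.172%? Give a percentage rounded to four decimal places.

Continuous: nominal r satisfies e^r − 1 = 0.09172.
r = ln(1 + 0.09172) = ln(1.09172) = 0.087754 = 8.7754%.

8.7754%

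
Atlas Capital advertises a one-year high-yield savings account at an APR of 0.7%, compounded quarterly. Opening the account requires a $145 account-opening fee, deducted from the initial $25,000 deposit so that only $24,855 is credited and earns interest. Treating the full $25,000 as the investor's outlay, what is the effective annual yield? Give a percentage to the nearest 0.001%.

Value after one year: 24,855 × (1 + 0.007/4)^4 = 24,855 × 1.007018 = $25,029.44.
Effective yield on the $25,000 outlay: 25,029.44 / 25,000 − 1 = 0.001178 = 0.118%.

0.118%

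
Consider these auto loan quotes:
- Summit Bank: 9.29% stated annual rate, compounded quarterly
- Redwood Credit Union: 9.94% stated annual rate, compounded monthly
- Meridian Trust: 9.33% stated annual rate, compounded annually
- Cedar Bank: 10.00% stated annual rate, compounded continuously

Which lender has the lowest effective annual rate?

Meridian Trust

Summit Bank: (1 + 0.0929/4)^4 − 1 = 9.619%
Redwood Credit Union: (1 + 0.0994/12)^12 − 1 = 10.406%
Meridian Trust: compounded annually, EAR = 9.330%
Cedar Bank: e^0.1000 − 1 = 10.517%
The lowest effective annual rate is Meridian Trust at 9.330%.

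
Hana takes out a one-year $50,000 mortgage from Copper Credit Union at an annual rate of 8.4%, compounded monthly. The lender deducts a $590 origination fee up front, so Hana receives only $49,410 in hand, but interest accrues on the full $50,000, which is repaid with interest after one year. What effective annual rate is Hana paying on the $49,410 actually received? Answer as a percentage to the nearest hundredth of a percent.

10.03%

Amount owed after one year: 50,000 × (1 + 0.084/12)^12 = 50,000 × 1.087311 = $54,365.53.
Effective rate on net proceeds: 54,365.53 / 49,410 − 1 = 0.100294 = 10.03%.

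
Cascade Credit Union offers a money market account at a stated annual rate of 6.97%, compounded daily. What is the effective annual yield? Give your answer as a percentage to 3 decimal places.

7.218%

EAR = (1 + 0.0697/365)^365 − 1.
= 1.072179 − 1 = 7.218%.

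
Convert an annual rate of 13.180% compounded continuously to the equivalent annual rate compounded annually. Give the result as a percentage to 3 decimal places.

14.088%

EAR under continuous compounding: e^0.13180 − 1 = 0.140880.
Compounded annually, the equivalent nominal rate is the EAR itself: 14.088%.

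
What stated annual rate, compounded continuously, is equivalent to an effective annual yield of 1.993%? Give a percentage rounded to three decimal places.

1.973%

Continuous: nominal r satisfies e^r − 1 = 0.01993.
r = ln(1 + 0.01993) = ln(1.01993) = 0.019734 = 1.973%.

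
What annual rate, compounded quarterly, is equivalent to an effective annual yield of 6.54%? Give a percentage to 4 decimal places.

(1 + r/4)^4 − 1 = 0.0654, so 1 + r/4 = 1.0654^(1/4).
r/4 = 0.015964, so r = 0.063855 = 6.3855%.

6.3855%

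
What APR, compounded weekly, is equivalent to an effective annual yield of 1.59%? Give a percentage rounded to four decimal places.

(1 + r/52)^52 − 1 = 0.0159, so 1 + r/52 = 1.0159^(1/52).
r/52 = 0.000303, so r = 0.015777 = 1.5777%.

1.5777%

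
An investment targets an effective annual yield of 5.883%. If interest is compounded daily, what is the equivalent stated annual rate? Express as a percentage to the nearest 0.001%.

5.717%

(1 + r/365)^365 − 1 = 0.05883, so 1 + r/365 = 1.05883^(1/365).
r/365 = 0.000157, so r = 0.057169 = 5.717%.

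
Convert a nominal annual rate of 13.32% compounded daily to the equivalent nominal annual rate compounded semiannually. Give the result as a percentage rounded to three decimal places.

13.771%

EAR = (1 + 0.1332/365)^365 − 1 = 0.142451.
Solve (1 + r/2)^2 = 1.142451: r/2 = 1.142451^(1/2) − 1 = 0.068855, so r = 0.137710 = 13.771%.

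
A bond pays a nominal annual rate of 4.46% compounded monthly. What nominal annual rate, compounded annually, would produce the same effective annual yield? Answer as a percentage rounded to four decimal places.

EAR = (1 + 0.0446/12)^12 − 1 = 0.045523.
Compounded annually, the equivalent nominal rate is the EAR itself: 4.5523%.

4.5523%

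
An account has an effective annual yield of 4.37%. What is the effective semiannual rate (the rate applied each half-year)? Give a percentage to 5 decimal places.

The per-half-year rate i satisfies (1 + i)^2 = 1 + 0.0437.
i = 1.0437^(1/2) − 1 = 0.0216164 = 2.16164%.

2.16164%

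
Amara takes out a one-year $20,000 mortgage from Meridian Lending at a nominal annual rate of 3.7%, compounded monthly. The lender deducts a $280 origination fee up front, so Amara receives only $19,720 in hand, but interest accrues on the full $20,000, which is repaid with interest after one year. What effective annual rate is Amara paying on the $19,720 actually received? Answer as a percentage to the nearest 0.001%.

5.237%

Amount owed after one year: 20,000 × (1 + 0.037/12)^12 = 20,000 × 1.037634 = $20,752.68.
Effective rate on net proceeds: 20,752.68 / 19,720 − 1 = 0.052367 = 5.237%.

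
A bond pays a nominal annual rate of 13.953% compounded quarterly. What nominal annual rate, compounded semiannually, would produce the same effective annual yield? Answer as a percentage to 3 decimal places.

14.196%

EAR = (1 + 0.13953/4)^4 − 1 = 0.147002.
Solve (1 + r/2)^2 = 1.147002: r/2 = 1.147002^(1/2) − 1 = 0.070982, so r = 0.141964 = 14.196%.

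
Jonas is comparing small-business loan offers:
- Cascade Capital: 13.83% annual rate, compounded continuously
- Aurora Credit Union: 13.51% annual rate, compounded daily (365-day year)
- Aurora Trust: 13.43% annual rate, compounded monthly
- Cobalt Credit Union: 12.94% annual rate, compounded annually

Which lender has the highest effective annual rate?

Cascade Capital: e^0.1383 − 1 = 14.832%
Aurora Credit Union: (1 + 0.1351/365)^365 − 1 = 14.462%
Aurora Trust: (1 + 0.1343/12)^12 − 1 = 14.288%
Cobalt Credit Union: compounded annually, EAR = 12.940%
The highest effective annual rate is Cascade Capital at 14.832%.

Cascade Capital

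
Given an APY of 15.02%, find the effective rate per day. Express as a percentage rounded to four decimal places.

The per-day rate i satisfies (1 + i)^365 = 1 + 0.1502.
i = 1.1502^(1/365) − 1 = 0.0003835 = 0.0383%.

0.0383%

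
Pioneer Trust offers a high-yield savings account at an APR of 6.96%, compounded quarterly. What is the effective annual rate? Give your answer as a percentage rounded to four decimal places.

EAR = (1 + 0.0696/4)^4 − 1.
= 1.071438 − 1 = 7.1438%.

7.1438%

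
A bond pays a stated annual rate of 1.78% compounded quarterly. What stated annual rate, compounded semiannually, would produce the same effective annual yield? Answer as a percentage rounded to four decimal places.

EAR = (1 + 0.0178/4)^4 − 1 = 0.017919.
Solve (1 + r/2)^2 = 1.017919: r/2 = 1.017919^(1/2) − 1 = 0.008920, so r = 0.017840 = 1.7840%.

1.7840%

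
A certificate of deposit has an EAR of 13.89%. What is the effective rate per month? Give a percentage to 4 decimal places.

The per-month rate i satisfies (1 + i)^12 = 1 + 0.1389.
i = 1.1389^(1/12) − 1 = 0.0108975 = 1.0898%.

1.0898%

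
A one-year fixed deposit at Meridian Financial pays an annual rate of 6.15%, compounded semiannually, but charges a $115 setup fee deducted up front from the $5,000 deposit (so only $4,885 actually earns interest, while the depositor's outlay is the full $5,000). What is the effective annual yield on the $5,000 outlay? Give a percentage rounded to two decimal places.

3.80%

Value after one year: 4,885 × (1 + 0.0615/2)^2 = 4,885 × 1.062446 = $5,190.05.
Effective yield on the $5,000 outlay: 5,190.05 / 5,000 − 1 = 0.038009 = 3.80%.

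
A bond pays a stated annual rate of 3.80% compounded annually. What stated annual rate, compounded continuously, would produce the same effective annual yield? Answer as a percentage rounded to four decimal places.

3.7296%

Compounded annually, EAR = nominal = 0.038000.
Equivalent continuous rate: r = ln(1 + 0.038000) = 0.037296 = 3.7296%.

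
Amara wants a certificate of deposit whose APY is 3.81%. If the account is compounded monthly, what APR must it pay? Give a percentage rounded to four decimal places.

(1 + r/12)^12 − 1 = 0.0381, so 1 + r/12 = 1.0381^(1/12).
r/12 = 0.003121, so r = 0.037450 = 3.7450%.

3.7450%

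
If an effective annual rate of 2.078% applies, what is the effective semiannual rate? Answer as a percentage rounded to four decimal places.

The per-half-year rate i satisfies (1 + i)^2 = 1 + 0.02078.
i = 1.02078^(1/2) − 1 = 0.0103366 = 1.0337%.

1.0337%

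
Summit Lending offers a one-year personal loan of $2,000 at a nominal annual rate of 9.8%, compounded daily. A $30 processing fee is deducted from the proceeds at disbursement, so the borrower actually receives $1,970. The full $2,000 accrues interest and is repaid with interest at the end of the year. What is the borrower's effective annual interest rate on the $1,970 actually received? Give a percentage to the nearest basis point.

Amount owed after one year: 2,000 × (1 + 0.098/365)^365 = 2,000 × 1.102948 = $2,205.90.
Effective rate on net proceeds: 2,205.90 / 1,970 − 1 = 0.119744 = 11.97%.

11.97%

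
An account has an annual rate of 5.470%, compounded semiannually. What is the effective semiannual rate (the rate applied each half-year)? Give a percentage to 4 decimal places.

2.7350%

With a nominal annual rate compounded semiannually, the periodic rate is the nominal rate divided by 2.
i = 0.05470 / 2 = 0.0273500 = 2.7350%.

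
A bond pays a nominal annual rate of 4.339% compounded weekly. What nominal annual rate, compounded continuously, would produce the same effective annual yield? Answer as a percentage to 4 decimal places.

EAR = (1 + 0.04339/52)^52 − 1 = 0.044326.
Equivalent continuous rate: r = ln(1 + 0.044326) = 0.043372 = 4.3372%.

4.3372%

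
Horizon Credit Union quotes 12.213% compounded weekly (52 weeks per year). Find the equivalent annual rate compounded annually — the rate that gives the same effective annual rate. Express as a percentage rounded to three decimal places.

12.974%

EAR = (1 + 0.12213/52)^52 − 1 = 0.129739.
Compounded annually, the equivalent nominal rate is the EAR itself: 12.974%.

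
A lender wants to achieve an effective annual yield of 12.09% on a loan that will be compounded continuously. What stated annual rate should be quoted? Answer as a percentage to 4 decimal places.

11.4132%

Continuous: nominal r satisfies e^r − 1 = 0.1209.
r = ln(1 + 0.1209) = ln(1.1209) = 0.114132 = 11.4132%.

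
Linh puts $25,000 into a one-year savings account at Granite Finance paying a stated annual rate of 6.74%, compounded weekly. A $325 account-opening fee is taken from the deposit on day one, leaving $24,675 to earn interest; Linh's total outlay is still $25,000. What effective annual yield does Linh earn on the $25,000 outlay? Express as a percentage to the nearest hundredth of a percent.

5.58%

Value after one year: 24,675 × (1 + 0.0674/52)^52 = 24,675 × 1.069677 = $26,394.27.
Effective yield on the $25,000 outlay: 26,394.27 / 25,000 − 1 = 0.055771 = 5.58%.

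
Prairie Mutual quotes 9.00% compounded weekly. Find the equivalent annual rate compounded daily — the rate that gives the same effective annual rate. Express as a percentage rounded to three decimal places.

8.993%

EAR = (1 + 0.0900/52)^52 − 1 = 0.094089.
Solve (1 + r/365)^365 = 1.094089: r/365 = 1.094089^(1/365) − 1 = 0.000246, so r = 0.089933 = 8.993%.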